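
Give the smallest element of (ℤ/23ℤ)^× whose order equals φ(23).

φ(23) = 23 − 1 = 22 = 2 · 11.
Test candidates g = 2, 3, … against the prime factors q ∈ {2, 11} of φ(23): g is a generator iff g^(22/q) ≢ 1 for every such q.
g = 2: 2^11 ≡ 1 — hits 1, so not a primitive root.
g = 3: 3^11 ≡ 1 — hits 1, so not a primitive root.
g = 4: 4^11 ≡ 1 — hits 1, so not a primitive root.
g = 5: 5^11 ≡ 22; 5^2 ≡ 2 — none is 1, so 5 is a primitive root.
Hence the least primitive root of 23 is 5.

5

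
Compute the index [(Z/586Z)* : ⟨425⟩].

The order of 425 must divide φ(586) = φ(2)·φ(293) = 1·292 = 292 = 2^2 · 73.
Divisors of 292: 1, 2, 4, 73, 146, 292.
Test each divisor d:
425^1 ≡ 425 (mod 586)
425^2 ≡ 137 (mod 586)
425^4 ≡ 17 (mod 586)
425^73 ≡ 585 (mod 586)
425^146 ≡ 1 (mod 586) ✓
So ord_586(425) = 146, hence |⟨425⟩| = 146.
Index = |(Z/586Z)^×| / |⟨425⟩| = 292 / 146 = 2.

2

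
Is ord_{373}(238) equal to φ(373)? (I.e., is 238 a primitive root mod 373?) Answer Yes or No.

φ(373) = 373 − 1 = 372 = 2^2 · 3 · 31.
An element g generates (Z/373Z)^× iff g^(372/q) ≢ 1 (mod 373) for each prime q ∈ {2, 3, 31}.
238^186 ≡ 372 (mod 373)  [q = 2: ≢ 1 ✓]
238^124 ≡ 284 (mod 373)  [q = 3: ≢ 1 ✓]
238^12 ≡ 169 (mod 373)  [q = 31: ≢ 1 ✓]
All checks pass, so 238 has order 372 and is a primitive root modulo 373.

Yes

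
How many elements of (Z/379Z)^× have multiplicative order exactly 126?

36

φ(379) = 379 − 1 = 378 = 2 · 3^3 · 7.
(Z/379Z)^× is cyclic (|G| = 378); a cyclic group of order m has exactly φ(d) elements of each order d | m, and none otherwise.
126 = 2 · 3^2 · 7 divides 378, and φ(126) = 36.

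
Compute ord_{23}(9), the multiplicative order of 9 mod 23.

By Lagrange's theorem, ord_23(9) divides φ(23) = 23 − 1 = 22 = 2 · 11.
Divisors of 22: 1, 2, 11, 22.
Compute 9^d (mod 23) for the divisors d until we hit 1:
9^1 ≡ 9 (mod 23)
9^2 ≡ 12 (mod 23)
9^11 ≡ 1 (mod 23) ✓
Hence ord(9) = 11.

11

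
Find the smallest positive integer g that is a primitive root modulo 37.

φ(37) = 37 − 1 = 36 = 2^2 · 3^2.
Test candidates g = 2, 3, … against the prime factors q ∈ {2, 3} of φ(37): g is a generator iff g^(36/q) ≢ 1 for every such q.
g = 2: 2^18 ≡ 36; 2^12 ≡ 26 — none is 1, so 2 is a primitive root.
So 2 is the smallest generator of (Z/37Z)^×.

2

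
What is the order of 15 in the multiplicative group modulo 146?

72

Since 15 ∈ (Z/146Z)^×, its order divides φ(146) = φ(2)·φ(73) = 1·72 = 72 = 2^3 · 3^2.
Divisors of 72: 1, 2, 3, 4, 6, 8, 9, 12, 18, 24, 36, 72.
Compute 15^d (mod 146) for the divisors d until we hit 1:
15^1 ≡ 15 (mod 146)
15^2 ≡ 79 (mod 146)
15^3 ≡ 17 (mod 146)
15^4 ≡ 109 (mod 146)
15^6 ≡ 143 (mod 146)
15^8 ≡ 55 (mod 146)
15^9 ≡ 95 (mod 146)
15^12 ≡ 9 (mod 146)
15^18 ≡ 119 (mod 146)
15^24 ≡ 81 (mod 146)
15^36 ≡ 145 (mod 146)
15^72 ≡ 1 (mod 146) ✓
So ord_146(15) = 72.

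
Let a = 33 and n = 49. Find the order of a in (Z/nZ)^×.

42

Since 33 ∈ (Z/49Z)^×, its order divides φ(49) = φ(7^2) = 7·(7−1) = 42 = 2 · 3 · 7.
Divisors of 42: 1, 2, 3, 6, 7, 14, 21, 42.
Test each divisor d:
33^1 ≡ 33 (mod 49)
33^2 ≡ 11 (mod 49)
33^3 ≡ 20 (mod 49)
33^6 ≡ 8 (mod 49)
33^7 ≡ 19 (mod 49)
33^14 ≡ 18 (mod 49)
33^21 ≡ 48 (mod 49)
33^42 ≡ 1 (mod 49) ✓
Hence ord(33) = 42.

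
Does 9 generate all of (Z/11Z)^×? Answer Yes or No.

No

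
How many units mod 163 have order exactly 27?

18

φ(163) = 163 − 1 = 162 = 2 · 3^4.
Since (Z/163Z)^× is cyclic of order 162, the number of elements of order d is φ(d) when d | 162 and 0 otherwise.
27 = 3^3 divides 162, and φ(27) = 18.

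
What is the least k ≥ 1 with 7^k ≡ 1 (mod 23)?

22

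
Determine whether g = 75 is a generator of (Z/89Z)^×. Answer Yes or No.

Yes

φ(89) = 89 − 1 = 88 = 2^3 · 11.
75 is a primitive root mod 89 iff 75^(φ(89)/q) ≢ 1 for every prime q | φ(89), i.e. q ∈ {2, 11}.
75^44 ≡ 88 (mod 89)  [q = 2: ≢ 1 ✓]
75^8 ≡ 45 (mod 89)  [q = 11: ≢ 1 ✓]
All checks pass, so 75 has order 88 and is a primitive root modulo 89.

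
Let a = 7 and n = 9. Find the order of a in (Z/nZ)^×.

3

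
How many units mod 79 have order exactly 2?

φ(79) = 79 − 1 = 78 = 2 · 3 · 13.
Since (Z/79Z)^× is cyclic of order 78, the number of elements of order d is φ(d) when d | 78 and 0 otherwise.
2 | 78, and φ(2) = 2 − 1 = 1.

1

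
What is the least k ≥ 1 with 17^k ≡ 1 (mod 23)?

Since 17 ∈ (Z/23Z)^×, its order divides φ(23) = 23 − 1 = 22 = 2 · 11.
Divisors of 22: 1, 2, 11, 22.
Evaluate successive powers at the divisors of 22:
17^1 ≡ 17 (mod 23)
17^2 ≡ 13 (mod 23)
17^11 ≡ 22 (mod 23)
17^22 ≡ 1 (mod 23) ✓
So ord_23(17) = 22.

22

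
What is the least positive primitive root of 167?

φ(167) = 167 − 1 = 166 = 2 · 83.
g is a primitive root iff g^(166/q) ≢ 1 (mod 167) for each prime q ∈ {2, 83}.
g = 2: 2^83 ≡ 1 — hits 1, so not a primitive root.
g = 3: 3^83 ≡ 1 — hits 1, so not a primitive root.
g = 4: 4^83 ≡ 1 — hits 1, so not a primitive root.
g = 5: 5^83 ≡ 166; 5^2 ≡ 25 — none is 1, so 5 is a primitive root.
Hence the least primitive root of 167 is 5.

5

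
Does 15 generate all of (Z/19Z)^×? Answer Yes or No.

Yes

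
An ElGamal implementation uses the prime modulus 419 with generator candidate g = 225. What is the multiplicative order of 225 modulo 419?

209

Since 225 ∈ (Z/419Z)^×, its order divides φ(419) = 419 − 1 = 418 = 2 · 11 · 19.
Divisors of 418: 1, 2, 11, 19, 22, 38, 209, 418.
Test each divisor d:
225^1 ≡ 225
225^2 ≡ 345
225^11 ≡ 330
225^19 ≡ 152
225^22 ≡ 379
225^38 ≡ 59
225^209 ≡ 1
The smallest such exponent is 209, so the order of 225 is 209.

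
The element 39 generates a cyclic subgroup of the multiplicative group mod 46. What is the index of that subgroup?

2

Since 39 ∈ (Z/46Z)^×, its order divides φ(46) = φ(2)·φ(23) = 1·22 = 22 = 2 · 11.
Divisors of 22: 1, 2, 11, 22.
Check 39^d mod 46 for each divisor in increasing order:
39^1 ≡ 39
39^2 ≡ 3
39^11 ≡ 1
Thus |⟨39⟩| = ord(39) = 11.
[(Z/46Z)^× : ⟨39⟩] = 22/11 = 2.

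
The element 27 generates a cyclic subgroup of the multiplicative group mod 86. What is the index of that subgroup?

3

The order of 27 must divide φ(86) = φ(2)·φ(43) = 1·42 = 42 = 2 · 3 · 7.
Divisors of 42: 1, 2, 3, 6, 7, 14, 21, 42.
Check 27^d mod 86 for each divisor in increasing order:
27^1 ≡ 27 (mod 86)
27^2 ≡ 41 (mod 86)
27^3 ≡ 75 (mod 86)
27^6 ≡ 35 (mod 86)
27^7 ≡ 85 (mod 86)
27^14 ≡ 1 (mod 86) ✓
So ord_86(27) = 14, hence |⟨27⟩| = 14.
[(Z/86Z)^× : ⟨27⟩] = 42/14 = 3.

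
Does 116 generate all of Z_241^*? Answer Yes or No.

No

φ(241) = 241 − 1 = 240 = 2^4 · 3 · 5.
An element g generates (Z/241Z)^× iff g^(240/q) ≢ 1 (mod 241) for each prime q ∈ {2, 3, 5}.
116^120 ≡ 1 (mod 241)  [q = 2: ≡ 1 ✗]
116^80 ≡ 1 (mod 241)  [q = 3: ≡ 1 ✗]
116^48 ≡ 98 (mod 241)  [q = 5: ≢ 1 ✓]
116^120 ≡ 1 shows ord(116) | 120, strictly less than φ(241); not a primitive root.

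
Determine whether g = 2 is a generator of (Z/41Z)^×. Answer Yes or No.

No

φ(41) = 41 − 1 = 40 = 2^3 · 5.
Test 2^(40/q) mod 41 for each prime factor q of 40:
2^20 ≡ 1 (mod 41)  [q = 2: ≡ 1 ✗]
2^8 ≡ 10 (mod 41)  [q = 5: ≢ 1 ✓]
2^20 ≡ 1 shows ord(2) | 20, strictly less than φ(41); not a primitive root.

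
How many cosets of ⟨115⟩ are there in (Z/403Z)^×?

The order of 115 must divide φ(403) = φ(13·31) = (13−1)·(31−1) = 12·30 = 360 = 2^3 · 3^2 · 5.
Divisors of 360: 1, 2, 3, 4, 5, 6, 8, 9, 10, 12, 15, 18, 20, 24, 30, 36, 40, 45, 60, 72, 90, 120, 180, 360.
Evaluate successive powers at the divisors of 360:
115^1 ≡ 115 (mod 403)
115^2 ≡ 329 (mod 403)
115^3 ≡ 356 (mod 403)
115^4 ≡ 237 (mod 403)
115^5 ≡ 254 (mod 403)
115^6 ≡ 194 (mod 403)
115^8 ≡ 152 (mod 403)
115^9 ≡ 151 (mod 403)
115^10 ≡ 36 (mod 403)
115^12 ≡ 157 (mod 403)
115^15 ≡ 278 (mod 403)
115^18 ≡ 233 (mod 403)
115^20 ≡ 87 (mod 403)
115^24 ≡ 66 (mod 403)
115^30 ≡ 311 (mod 403)
115^36 ≡ 287 (mod 403)
115^40 ≡ 315 (mod 403)
115^45 ≡ 216 (mod 403)
115^60 ≡ 1 (mod 403) ✓
The order of 115 is 60, so the subgroup it generates has 60 elements.
Index = |(Z/403Z)^×| / |⟨115⟩| = 360 / 60 = 6.

6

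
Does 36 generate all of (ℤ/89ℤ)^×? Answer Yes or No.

No

φ(89) = 89 − 1 = 88 = 2^3 · 11.
36 is a primitive root mod 89 iff 36^(φ(89)/q) ≢ 1 for every prime q | φ(89), i.e. q ∈ {2, 11}.
36^44 ≡ 1 (mod 89)  [q = 2: ≡ 1 ✗]
36^8 ≡ 64 (mod 89)  [q = 11: ≢ 1 ✓]
Since 36^44 ≡ 1, the order of 36 divides 44 < 88, so 36 is not a primitive root.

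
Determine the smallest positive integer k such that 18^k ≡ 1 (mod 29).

28

The order of 18 must divide φ(29) = 29 − 1 = 28 = 2^2 · 7.
Divisors of 28: 1, 2, 4, 7, 14, 28.
Test each divisor d:
18^1 ≡ 18 (mod 29)
18^2 ≡ 5 (mod 29)
18^4 ≡ 25 (mod 29)
18^7 ≡ 17 (mod 29)
18^14 ≡ 28 (mod 29)
18^28 ≡ 1 (mod 29) ✓
So ord_29(18) = 28.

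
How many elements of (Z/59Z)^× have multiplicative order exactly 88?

0

φ(59) = 59 − 1 = 58 = 2 · 29.
In a cyclic group of order 58, there are φ(d) elements of order d for each divisor d of 58, and zero for non-divisors.
Since 88 ∤ 58, the count is 0.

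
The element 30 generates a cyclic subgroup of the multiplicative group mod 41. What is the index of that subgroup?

1

ord(30) | φ(41) = 41 − 1 = 40 = 2^3 · 5.
Divisors of 40: 1, 2, 4, 5, 8, 10, 20, 40.
Test each divisor d:
30^1 ≡ 30
30^2 ≡ 39
30^4 ≡ 4
30^5 ≡ 38
30^8 ≡ 16
30^10 ≡ 9
30^20 ≡ 40
30^40 ≡ 1
So ord_41(30) = 40, hence |⟨30⟩| = 40.
[(Z/41Z)^× : ⟨30⟩] = 40/40 = 1.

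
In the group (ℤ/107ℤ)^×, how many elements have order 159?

0

φ(107) = 107 − 1 = 106 = 2 · 53.
Since (Z/107Z)^× is cyclic of order 106, the number of elements of order d is φ(d) when d | 106 and 0 otherwise.
159 does not divide 106, so no element of (Z/107Z)^× has order 159.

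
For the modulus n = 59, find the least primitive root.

φ(59) = 59 − 1 = 58 = 2 · 29.
g is a primitive root iff g^(58/q) ≢ 1 (mod 59) for each prime q ∈ {2, 29}.
g = 2: 2^29 ≡ 58; 2^2 ≡ 4 — none is 1, so 2 is a primitive root.
The smallest primitive root modulo 59 is 2.

2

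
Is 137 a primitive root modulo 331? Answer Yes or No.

φ(331) = 331 − 1 = 330 = 2 · 3 · 5 · 11.
An element g generates (Z/331Z)^× iff g^(330/q) ≢ 1 (mod 331) for each prime q ∈ {2, 3, 5, 11}.
137^165 ≡ 330 (mod 331)  [q = 2: ≢ 1 ✓]
137^110 ≡ 31 (mod 331)  [q = 3: ≢ 1 ✓]
137^66 ≡ 150 (mod 331)  [q = 5: ≢ 1 ✓]
137^30 ≡ 111 (mod 331)  [q = 11: ≢ 1 ✓]
All checks pass, so 137 has order 330 and is a primitive root modulo 331.

Yes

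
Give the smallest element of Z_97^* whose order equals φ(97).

5

φ(97) = 97 − 1 = 96 = 2^5 · 3.
g is a primitive root iff g^(96/q) ≢ 1 (mod 97) for each prime q ∈ {2, 3}.
g = 2: 2^48 ≡ 1 — hits 1, so not a primitive root.
g = 3: 3^48 ≡ 1 — hits 1, so not a primitive root.
g = 4: 4^48 ≡ 1 — hits 1, so not a primitive root.
g = 5: 5^48 ≡ 96; 5^32 ≡ 35 — none is 1, so 5 is a primitive root.
So 5 is the smallest generator of (Z/97Z)^×.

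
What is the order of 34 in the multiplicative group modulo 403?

By Lagrange's theorem, ord_403(34) divides φ(403) = φ(13·31) = (13−1)·(31−1) = 12·30 = 360 = 2^3 · 3^2 · 5.
Divisors of 360: 1, 2, 3, 4, 5, 6, 8, 9, 10, 12, 15, 18, 20, 24, 30, 36, 40, 45, 60, 72, 90, 120, 180, 360.
Check 34^d mod 403 for each divisor in increasing order:
34^1 ≡ 34 (mod 403)
34^2 ≡ 350 (mod 403)
34^3 ≡ 213 (mod 403)
34^4 ≡ 391 (mod 403)
34^5 ≡ 398 (mod 403)
34^6 ≡ 233 (mod 403)
34^8 ≡ 144 (mod 403)
34^9 ≡ 60 (mod 403)
34^10 ≡ 25 (mod 403)
34^12 ≡ 287 (mod 403)
34^15 ≡ 278 (mod 403)
34^18 ≡ 376 (mod 403)
34^20 ≡ 222 (mod 403)
34^24 ≡ 157 (mod 403)
34^30 ≡ 311 (mod 403)
34^36 ≡ 326 (mod 403)
34^40 ≡ 118 (mod 403)
34^45 ≡ 216 (mod 403)
34^60 ≡ 1 (mod 403) ✓
So ord_403(34) = 60.

60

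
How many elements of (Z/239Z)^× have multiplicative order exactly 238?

φ(239) = 239 − 1 = 238 = 2 · 7 · 17.
In a cyclic group of order 238, there are φ(d) elements of order d for each divisor d of 238, and zero for non-divisors.
238 = 2 · 7 · 17 divides 238, and φ(238) = 96.

96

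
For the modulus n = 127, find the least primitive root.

φ(127) = 127 − 1 = 126 = 2 · 3^2 · 7.
g is a primitive root iff g^(126/q) ≢ 1 (mod 127) for each prime q ∈ {2, 3, 7}.
g = 2: 2^63 ≡ 1 — hits 1, so not a primitive root.
g = 3: 3^63 ≡ 126; 3^42 ≡ 107; 3^18 ≡ 4 — none is 1, so 3 is a primitive root.
Hence the least primitive root of 127 is 3.

3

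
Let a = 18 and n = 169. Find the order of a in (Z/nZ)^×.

52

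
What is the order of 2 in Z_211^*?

210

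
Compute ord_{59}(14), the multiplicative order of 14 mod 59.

Since 14 ∈ (Z/59Z)^×, its order divides φ(59) = 59 − 1 = 58 = 2 · 29.
Divisors of 58: 1, 2, 29, 58.
Compute 14^d (mod 59) for the divisors d until we hit 1:
14^1 ≡ 14
14^2 ≡ 19
14^29 ≡ 58
14^58 ≡ 1
The smallest such exponent is 58, so the order of 14 is 58.

58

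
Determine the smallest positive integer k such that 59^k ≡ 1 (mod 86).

ord(59) | φ(86) = φ(2)·φ(43) = 1·42 = 42 = 2 · 3 · 7.
Divisors of 42: 1, 2, 3, 6, 7, 14, 21, 42.
Evaluate successive powers at the divisors of 42:
59^1 ≡ 59 (mod 86)
59^2 ≡ 41 (mod 86)
59^3 ≡ 11 (mod 86)
59^6 ≡ 35 (mod 86)
59^7 ≡ 1 (mod 86) ✓
The smallest such exponent is 7, so the order of 59 is 7.

7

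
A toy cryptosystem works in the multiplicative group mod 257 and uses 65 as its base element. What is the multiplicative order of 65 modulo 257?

256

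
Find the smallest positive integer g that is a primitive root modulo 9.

φ(9) = φ(3^2) = 3·(3−1) = 6 = 2 · 3.
Test candidates g = 2, 3, … against the prime factors q ∈ {2, 3} of φ(9): g is a generator iff g^(6/q) ≢ 1 for every such q.
g = 2: 2^3 ≡ 8; 2^2 ≡ 4 — none is 1, so 2 is a primitive root.
So 2 is the smallest generator of (Z/9Z)^×.

2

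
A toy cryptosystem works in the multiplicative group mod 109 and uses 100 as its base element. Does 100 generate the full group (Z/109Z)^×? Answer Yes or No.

φ(109) = 109 − 1 = 108 = 2^2 · 3^3.
100 is a primitive root mod 109 iff 100^(φ(109)/q) ≢ 1 for every prime q | φ(109), i.e. q ∈ {2, 3}.
100^54 ≡ 1 (mod 109)  [q = 2: ≡ 1 ✗]
100^36 ≡ 45 (mod 109)  [q = 3: ≢ 1 ✓]
The check at q = 2 fails, so 100 generates a proper subgroup.

No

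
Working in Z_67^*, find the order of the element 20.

66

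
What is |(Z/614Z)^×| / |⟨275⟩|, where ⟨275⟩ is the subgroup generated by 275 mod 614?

ord(275) | φ(614) = φ(2)·φ(307) = 1·306 = 306 = 2 · 3^2 · 17.
Divisors of 306: 1, 2, 3, 6, 9, 17, 18, 34, 51, 102, 153, 306.
Compute 275^d (mod 614) for the divisors d until we hit 1:
275^1 ≡ 275 (mod 614)
275^2 ≡ 103 (mod 614)
275^3 ≡ 81 (mod 614)
275^6 ≡ 421 (mod 614)
275^9 ≡ 331 (mod 614)
275^17 ≡ 289 (mod 614)
275^18 ≡ 269 (mod 614)
275^34 ≡ 17 (mod 614)
275^51 ≡ 1 (mod 614) ✓
So ord_614(275) = 51, hence |⟨275⟩| = 51.
[(Z/614Z)^× : ⟨275⟩] = 306/51 = 6.

6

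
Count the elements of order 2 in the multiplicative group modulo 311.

1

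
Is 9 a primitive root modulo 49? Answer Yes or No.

φ(49) = φ(7^2) = 7·(7−1) = 42 = 2 · 3 · 7.
It suffices to check that the order of 9 is not a proper divisor of 42: compute 9^(42/q) for q ∈ {2, 3, 7}.
9^21 ≡ 1 (mod 49)  [q = 2: ≡ 1 ✗]
9^14 ≡ 18 (mod 49)  [q = 3: ≢ 1 ✓]
9^6 ≡ 36 (mod 49)  [q = 7: ≢ 1 ✓]
9^21 ≡ 1 shows ord(9) | 21, strictly less than φ(49); not a primitive root.

No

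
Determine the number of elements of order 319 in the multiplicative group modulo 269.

φ(269) = 269 − 1 = 268 = 2^2 · 67.
(Z/269Z)^× is cyclic (|G| = 268); a cyclic group of order m has exactly φ(d) elements of each order d | m, and none otherwise.
Since 319 ∤ 268, the count is 0.

0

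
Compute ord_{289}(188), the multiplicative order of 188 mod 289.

17

Since 188 ∈ (Z/289Z)^×, its order divides φ(289) = φ(17^2) = 17·(17−1) = 272 = 2^4 · 17.
Divisors of 272: 1, 2, 4, 8, 16, 17, 34, 68, 136, 272.
Check 188^d mod 289 for each divisor in increasing order:
188^1 ≡ 188 (mod 289)
188^2 ≡ 86 (mod 289)
188^4 ≡ 171 (mod 289)
188^8 ≡ 52 (mod 289)
188^16 ≡ 103 (mod 289)
188^17 ≡ 1 (mod 289) ✓
Therefore the multiplicative order of 188 modulo 289 is 17.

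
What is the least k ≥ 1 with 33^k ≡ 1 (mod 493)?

By Lagrange's theorem, ord_493(33) divides φ(493) = φ(17·29) = (17−1)·(29−1) = 16·28 = 448 = 2^6 · 7.
Divisors of 448: 1, 2, 4, 7, 8, 14, 16, 28, 32, 56, 64, 112, 224, 448.
Check 33^d mod 493 for each divisor in increasing order:
33^1 ≡ 33
33^2 ≡ 103
33^4 ≡ 256
33^7 ≡ 492
33^8 ≡ 460
33^14 ≡ 1
Therefore the multiplicative order of 33 modulo 493 is 14.

14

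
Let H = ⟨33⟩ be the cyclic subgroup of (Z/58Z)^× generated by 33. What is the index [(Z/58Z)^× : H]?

2

ord(33) | φ(58) = φ(2)·φ(29) = 1·28 = 28 = 2^2 · 7.
Divisors of 28: 1, 2, 4, 7, 14, 28.
Compute 33^d (mod 58) for the divisors d until we hit 1:
33^1 ≡ 33
33^2 ≡ 45
33^4 ≡ 53
33^7 ≡ 57
33^14 ≡ 1
The order of 33 is 14, so the subgroup it generates has 14 elements.
[(Z/58Z)^× : ⟨33⟩] = 28/14 = 2.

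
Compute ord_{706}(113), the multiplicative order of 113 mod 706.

176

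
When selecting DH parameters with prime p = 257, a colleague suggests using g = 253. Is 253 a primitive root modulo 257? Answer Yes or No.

φ(257) = 257 − 1 = 256 = 2^8.
Test 253^(256/q) mod 257 for each prime factor q of 256:
253^128 ≡ 1 (mod 257)  [q = 2: ≡ 1 ✗]
The check at q = 2 fails, so 253 generates a proper subgroup.

No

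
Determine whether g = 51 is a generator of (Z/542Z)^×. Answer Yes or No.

φ(542) = φ(2)·φ(271) = 1·270 = 270 = 2 · 3^3 · 5.
51 is a primitive root mod 542 iff 51^(φ(542)/q) ≢ 1 for every prime q | φ(542), i.e. q ∈ {2, 3, 5}.
51^135 ≡ 541 (mod 542)  [q = 2: ≢ 1 ✓]
51^90 ≡ 299 (mod 542)  [q = 3: ≢ 1 ✓]
51^54 ≡ 281 (mod 542)  [q = 5: ≢ 1 ✓]
Every test exponent gives a nontrivial residue, hence 51 generates the full group.

Yes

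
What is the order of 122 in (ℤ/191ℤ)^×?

By Lagrange's theorem, ord_191(122) divides φ(191) = 191 − 1 = 190 = 2 · 5 · 19.
Divisors of 190: 1, 2, 5, 10, 19, 38, 95, 190.
Test each divisor d:
122^1 ≡ 122 (mod 191)
122^2 ≡ 177 (mod 191)
122^5 ≡ 37 (mod 191)
122^10 ≡ 32 (mod 191)
122^19 ≡ 190 (mod 191)
122^38 ≡ 1 (mod 191) ✓
So ord_191(122) = 38.

38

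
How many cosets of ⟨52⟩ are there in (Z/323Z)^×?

16

ord(52) | φ(323) = φ(17·19) = (17−1)·(19−1) = 16·18 = 288 = 2^5 · 3^2.
Divisors of 288: 1, 2, 3, 4, 6, 8, 9, 12, 16, 18, 24, 32, 36, 48, 72, 96, 144, 288.
Evaluate successive powers at the divisors of 288:
52^1 ≡ 52 (mod 323)
52^2 ≡ 120 (mod 323)
52^3 ≡ 103 (mod 323)
52^4 ≡ 188 (mod 323)
52^6 ≡ 273 (mod 323)
52^8 ≡ 137 (mod 323)
52^9 ≡ 18 (mod 323)
52^12 ≡ 239 (mod 323)
52^16 ≡ 35 (mod 323)
52^18 ≡ 1 (mod 323) ✓
So ord_323(52) = 18, hence |⟨52⟩| = 18.
Index = |(Z/323Z)^×| / |⟨52⟩| = 288 / 18 = 16.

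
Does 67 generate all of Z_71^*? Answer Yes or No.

φ(71) = 71 − 1 = 70 = 2 · 5 · 7.
It suffices to check that the order of 67 is not a proper divisor of 70: compute 67^(70/q) for q ∈ {2, 5, 7}.
67^35 ≡ 70 (mod 71)  [q = 2: ≢ 1 ✓]
67^14 ≡ 5 (mod 71)  [q = 5: ≢ 1 ✓]
67^10 ≡ 48 (mod 71)  [q = 7: ≢ 1 ✓]
None equal 1, so ord_71(67) = 70: 67 is a primitive root.

Yes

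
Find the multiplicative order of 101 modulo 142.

7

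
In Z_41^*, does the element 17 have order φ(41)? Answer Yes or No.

Yes

φ(41) = 41 − 1 = 40 = 2^3 · 5.
Test 17^(40/q) mod 41 for each prime factor q of 40:
17^20 ≡ 40 (mod 41)  [q = 2: ≢ 1 ✓]
17^8 ≡ 16 (mod 41)  [q = 5: ≢ 1 ✓]
All checks pass, so 17 has order 40 and is a primitive root modulo 41.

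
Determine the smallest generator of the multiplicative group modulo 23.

5

φ(23) = 23 − 1 = 22 = 2 · 11.
Test candidates g = 2, 3, … against the prime factors q ∈ {2, 11} of φ(23): g is a generator iff g^(22/q) ≢ 1 for every such q.
g = 2: 2^11 ≡ 1 — hits 1, so not a primitive root.
g = 3: 3^11 ≡ 1 — hits 1, so not a primitive root.
g = 4: 4^11 ≡ 1 — hits 1, so not a primitive root.
g = 5: 5^11 ≡ 22; 5^2 ≡ 2 — none is 1, so 5 is a primitive root.
Hence the least primitive root of 23 is 5.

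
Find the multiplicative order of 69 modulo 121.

55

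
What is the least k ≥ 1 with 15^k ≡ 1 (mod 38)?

18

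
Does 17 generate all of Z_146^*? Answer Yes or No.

φ(146) = φ(2)·φ(73) = 1·72 = 72 = 2^3 · 3^2.
An element g generates (Z/146Z)^× iff g^(72/q) ≢ 1 (mod 146) for each prime q ∈ {2, 3}.
17^36 ≡ 145 (mod 146)  [q = 2: ≢ 1 ✓]
17^24 ≡ 1 (mod 146)  [q = 3: ≡ 1 ✗]
The check at q = 3 fails, so 17 generates a proper subgroup.

No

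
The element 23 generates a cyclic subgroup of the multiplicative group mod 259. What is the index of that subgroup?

18

The order of 23 must divide φ(259) = φ(7·37) = (7−1)·(37−1) = 6·36 = 216 = 2^3 · 3^3.
Divisors of 216: 1, 2, 3, 4, 6, 8, 9, 12, 18, 24, 27, 36, 54, 72, 108, 216.
Check 23^d mod 259 for each divisor in increasing order:
23^1 ≡ 23 (mod 259)
23^2 ≡ 11 (mod 259)
23^3 ≡ 253 (mod 259)
23^4 ≡ 121 (mod 259)
23^6 ≡ 36 (mod 259)
23^8 ≡ 137 (mod 259)
23^9 ≡ 43 (mod 259)
23^12 ≡ 1 (mod 259) ✓
Thus |⟨23⟩| = ord(23) = 12.
The index is φ(259) / ord(23) = 216 / 12 = 18.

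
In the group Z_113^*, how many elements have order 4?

φ(113) = 113 − 1 = 112 = 2^4 · 7.
Since (Z/113Z)^× is cyclic of order 112, the number of elements of order d is φ(d) when d | 112 and 0 otherwise.
4 = 2^2 divides 112, and φ(4) = 2.

2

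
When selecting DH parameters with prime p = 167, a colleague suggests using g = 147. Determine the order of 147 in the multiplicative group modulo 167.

The order of 147 must divide φ(167) = 167 − 1 = 166 = 2 · 83.
Divisors of 166: 1, 2, 83, 166.
Compute 147^d (mod 167) for the divisors d until we hit 1:
147^1 ≡ 147
147^2 ≡ 66
147^83 ≡ 1
Hence ord(147) = 83.

83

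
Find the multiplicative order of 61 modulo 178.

88

The order of 61 must divide φ(178) = φ(2)·φ(89) = 1·88 = 88 = 2^3 · 11.
Divisors of 88: 1, 2, 4, 8, 11, 22, 44, 88.
Test each divisor d:
61^1 ≡ 61
61^2 ≡ 161
61^4 ≡ 111
61^8 ≡ 39
61^11 ≡ 141
61^22 ≡ 123
61^44 ≡ 177
61^88 ≡ 1
Hence ord(61) = 88.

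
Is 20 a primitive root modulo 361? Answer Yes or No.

No

φ(361) = φ(19^2) = 19·(19−1) = 342 = 2 · 3^2 · 19.
Test 20^(342/q) mod 361 for each prime factor q of 342:
20^171 ≡ 1 (mod 361)  [q = 2: ≡ 1 ✗]
20^114 ≡ 1 (mod 361)  [q = 3: ≡ 1 ✗]
20^18 ≡ 343 (mod 361)  [q = 19: ≢ 1 ✓]
Since 20^171 ≡ 1, the order of 20 divides 171 < 342, so 20 is not a primitive root.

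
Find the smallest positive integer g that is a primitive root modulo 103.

φ(103) = 103 − 1 = 102 = 2 · 3 · 17.
Test candidates g = 2, 3, … against the prime factors q ∈ {2, 3, 17} of φ(103): g is a generator iff g^(102/q) ≢ 1 for every such q.
g = 2: 2^51 ≡ 1 — hits 1, so not a primitive root.
g = 3: 3^51 ≡ 102; 3^34 ≡ 1 — hits 1, so not a primitive root.
g = 4: 4^51 ≡ 1 — hits 1, so not a primitive root.
g = 5: 5^51 ≡ 102; 5^34 ≡ 56; 5^6 ≡ 72 — none is 1, so 5 is a primitive root.
So 5 is the smallest generator of (Z/103Z)^×.

5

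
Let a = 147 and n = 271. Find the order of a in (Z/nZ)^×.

270

ord(147) | φ(271) = 271 − 1 = 270 = 2 · 3^3 · 5.
Divisors of 270: 1, 2, 3, 5, 6, 9, 10, 15, 18, 27, 30, 45, 54, 90, 135, 270.
Test each divisor d:
147^1 ≡ 147 (mod 271)
147^2 ≡ 200 (mod 271)
147^3 ≡ 132 (mod 271)
147^5 ≡ 113 (mod 271)
147^6 ≡ 80 (mod 271)
147^9 ≡ 262 (mod 271)
147^10 ≡ 32 (mod 271)
147^15 ≡ 93 (mod 271)
147^18 ≡ 81 (mod 271)
147^27 ≡ 84 (mod 271)
147^30 ≡ 248 (mod 271)
147^45 ≡ 29 (mod 271)
147^54 ≡ 10 (mod 271)
147^90 ≡ 28 (mod 271)
147^135 ≡ 270 (mod 271)
147^270 ≡ 1 (mod 271) ✓
Hence ord(147) = 270.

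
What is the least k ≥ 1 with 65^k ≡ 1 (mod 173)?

The order of 65 must divide φ(173) = 173 − 1 = 172 = 2^2 · 43.
Divisors of 172: 1, 2, 4, 43, 86, 172.
Evaluate successive powers at the divisors of 172:
65^1 ≡ 65 (mod 173)
65^2 ≡ 73 (mod 173)
65^4 ≡ 139 (mod 173)
65^43 ≡ 80 (mod 173)
65^86 ≡ 172 (mod 173)
65^172 ≡ 1 (mod 173) ✓
Hence ord(65) = 172.

172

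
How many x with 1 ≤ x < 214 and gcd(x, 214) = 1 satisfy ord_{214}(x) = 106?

φ(214) = φ(2)·φ(107) = 1·106 = 106 = 2 · 53.
(Z/214Z)^× is cyclic (|G| = 106); a cyclic group of order m has exactly φ(d) elements of each order d | m, and none otherwise.
106 = 2 · 53 divides 106, and φ(106) = 52.

52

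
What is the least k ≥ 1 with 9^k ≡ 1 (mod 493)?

Since 9 ∈ (Z/493Z)^×, its order divides φ(493) = φ(17·29) = (17−1)·(29−1) = 16·28 = 448 = 2^6 · 7.
Divisors of 448: 1, 2, 4, 7, 8, 14, 16, 28, 32, 56, 64, 112, 224, 448.
Check 9^d mod 493 for each divisor in increasing order:
9^1 ≡ 9
9^2 ≡ 81
9^4 ≡ 152
9^7 ≡ 376
9^8 ≡ 426
9^14 ≡ 378
9^16 ≡ 52
9^28 ≡ 407
9^32 ≡ 239
9^56 ≡ 1
So ord_493(9) = 56.

56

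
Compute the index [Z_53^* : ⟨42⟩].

The order of 42 must divide φ(53) = 53 − 1 = 52 = 2^2 · 13.
Divisors of 52: 1, 2, 4, 13, 26, 52.
Evaluate successive powers at the divisors of 52:
42^1 ≡ 42
42^2 ≡ 15
42^4 ≡ 13
42^13 ≡ 1
So ord_53(42) = 13, hence |⟨42⟩| = 13.
The index is φ(53) / ord(42) = 52 / 13 = 4.

4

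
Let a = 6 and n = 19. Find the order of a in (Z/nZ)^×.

By Lagrange's theorem, ord_19(6) divides φ(19) = 19 − 1 = 18 = 2 · 3^2.
Divisors of 18: 1, 2, 3, 6, 9, 18.
Evaluate successive powers at the divisors of 18:
6^1 ≡ 6 (mod 19)
6^2 ≡ 17 (mod 19)
6^3 ≡ 7 (mod 19)
6^6 ≡ 11 (mod 19)
6^9 ≡ 1 (mod 19) ✓
So ord_19(6) = 9.

9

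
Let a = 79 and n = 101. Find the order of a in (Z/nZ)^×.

25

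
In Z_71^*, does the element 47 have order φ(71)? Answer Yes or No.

φ(71) = 71 − 1 = 70 = 2 · 5 · 7.
47 is a primitive root mod 71 iff 47^(φ(71)/q) ≢ 1 for every prime q | φ(71), i.e. q ∈ {2, 5, 7}.
47^35 ≡ 70 (mod 71)  [q = 2: ≢ 1 ✓]
47^14 ≡ 25 (mod 71)  [q = 5: ≢ 1 ✓]
47^10 ≡ 37 (mod 71)  [q = 7: ≢ 1 ✓]
All checks pass, so 47 has order 70 and is a primitive root modulo 71.

Yes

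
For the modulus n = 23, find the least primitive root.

φ(23) = 23 − 1 = 22 = 2 · 11.
g is a primitive root iff g^(22/q) ≢ 1 (mod 23) for each prime q ∈ {2, 11}.
g = 2: 2^11 ≡ 1 — hits 1, so not a primitive root.
g = 3: 3^11 ≡ 1 — hits 1, so not a primitive root.
g = 4: 4^11 ≡ 1 — hits 1, so not a primitive root.
g = 5: 5^11 ≡ 22; 5^2 ≡ 2 — none is 1, so 5 is a primitive root.
The smallest primitive root modulo 23 is 5.

5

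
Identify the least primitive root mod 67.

2

φ(67) = 67 − 1 = 66 = 2 · 3 · 11.
Test candidates g = 2, 3, … against the prime factors q ∈ {2, 3, 11} of φ(67): g is a generator iff g^(66/q) ≢ 1 for every such q.
g = 2: 2^33 ≡ 66; 2^22 ≡ 37; 2^6 ≡ 64 — none is 1, so 2 is a primitive root.
Hence the least primitive root of 67 is 2.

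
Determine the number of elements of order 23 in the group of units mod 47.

φ(47) = 47 − 1 = 46 = 2 · 23.
In a cyclic group of order 46, there are φ(d) elements of order d for each divisor d of 46, and zero for non-divisors.
23 | 46, and φ(23) = 23 − 1 = 22.

22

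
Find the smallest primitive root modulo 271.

φ(271) = 271 − 1 = 270 = 2 · 3^3 · 5.
Test candidates g = 2, 3, … against the prime factors q ∈ {2, 3, 5} of φ(271): g is a generator iff g^(270/q) ≢ 1 for every such q.
g = 2: 2^135 ≡ 1 — hits 1, so not a primitive root.
g = 3: 3^135 ≡ 270; 3^90 ≡ 1 — hits 1, so not a primitive root.
g = 4: 4^135 ≡ 1 — hits 1, so not a primitive root.
g = 5: 5^135 ≡ 1 — hits 1, so not a primitive root.
g = 6: 6^135 ≡ 270; 6^90 ≡ 242; 6^54 ≡ 10 — none is 1, so 6 is a primitive root.
Hence the least primitive root of 271 is 6.

6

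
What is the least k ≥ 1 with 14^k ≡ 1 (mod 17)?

16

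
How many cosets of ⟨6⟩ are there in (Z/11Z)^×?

1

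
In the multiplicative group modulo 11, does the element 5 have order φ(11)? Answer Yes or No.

φ(11) = 11 − 1 = 10 = 2 · 5.
It suffices to check that the order of 5 is not a proper divisor of 10: compute 5^(10/q) for q ∈ {2, 5}.
5^5 ≡ 1 (mod 11)  [q = 2: ≡ 1 ✗]
5^2 ≡ 3 (mod 11)  [q = 5: ≢ 1 ✓]
5^5 ≡ 1 shows ord(5) | 5, strictly less than φ(11); not a primitive root.

No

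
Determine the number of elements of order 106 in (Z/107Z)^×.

52

φ(107) = 107 − 1 = 106 = 2 · 53.
(Z/107Z)^× is cyclic (|G| = 106); a cyclic group of order m has exactly φ(d) elements of each order d | m, and none otherwise.
106 = 2 · 53 divides 106, and φ(106) = 52.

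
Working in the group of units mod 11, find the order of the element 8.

10

ord(8) | φ(11) = 11 − 1 = 10 = 2 · 5.
Divisors of 10: 1, 2, 5, 10.
Test each divisor d:
8^1 ≡ 8 (mod 11)
8^2 ≡ 9 (mod 11)
8^5 ≡ 10 (mod 11)
8^10 ≡ 1 (mod 11) ✓
Hence ord(8) = 10.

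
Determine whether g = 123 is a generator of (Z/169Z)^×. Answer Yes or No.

φ(169) = φ(13^2) = 13·(13−1) = 156 = 2^2 · 3 · 13.
An element g generates (Z/169Z)^× iff g^(156/q) ≢ 1 (mod 169) for each prime q ∈ {2, 3, 13}.
123^78 ≡ 168 (mod 169)  [q = 2: ≢ 1 ✓]
123^52 ≡ 22 (mod 169)  [q = 3: ≢ 1 ✓]
123^12 ≡ 40 (mod 169)  [q = 13: ≢ 1 ✓]
Every test exponent gives a nontrivial residue, hence 123 generates the full group.

Yes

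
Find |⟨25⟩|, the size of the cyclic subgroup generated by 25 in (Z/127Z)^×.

21

By Lagrange's theorem, ord_127(25) divides φ(127) = 127 − 1 = 126 = 2 · 3^2 · 7.
Divisors of 126: 1, 2, 3, 6, 7, 9, 14, 18, 21, 42, 63, 126.
Test each divisor d:
25^1 ≡ 25 (mod 127)
25^2 ≡ 117 (mod 127)
25^3 ≡ 4 (mod 127)
25^6 ≡ 16 (mod 127)
25^7 ≡ 19 (mod 127)
25^9 ≡ 64 (mod 127)
25^14 ≡ 107 (mod 127)
25^18 ≡ 32 (mod 127)
25^21 ≡ 1 (mod 127) ✓
Hence ord(25) = 21.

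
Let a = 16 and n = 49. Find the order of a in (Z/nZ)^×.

By Lagrange's theorem, ord_49(16) divides φ(49) = φ(7^2) = 7·(7−1) = 42 = 2 · 3 · 7.
Divisors of 42: 1, 2, 3, 6, 7, 14, 21, 42.
Compute 16^d (mod 49) for the divisors d until we hit 1:
16^1 ≡ 16 (mod 49)
16^2 ≡ 11 (mod 49)
16^3 ≡ 29 (mod 49)
16^6 ≡ 8 (mod 49)
16^7 ≡ 30 (mod 49)
16^14 ≡ 18 (mod 49)
16^21 ≡ 1 (mod 49) ✓
The smallest such exponent is 21, so the order of 16 is 21.

21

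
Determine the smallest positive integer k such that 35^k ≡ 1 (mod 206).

102

ord(35) | φ(206) = φ(2)·φ(103) = 1·102 = 102 = 2 · 3 · 17.
Divisors of 102: 1, 2, 3, 6, 17, 34, 51, 102.
Compute 35^d (mod 206) for the divisors d until we hit 1:
35^1 ≡ 35
35^2 ≡ 195
35^3 ≡ 27
35^6 ≡ 111
35^17 ≡ 47
35^34 ≡ 149
35^51 ≡ 205
35^102 ≡ 1
The smallest such exponent is 102, so the order of 35 is 102.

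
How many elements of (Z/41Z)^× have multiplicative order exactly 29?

0

φ(41) = 41 − 1 = 40 = 2^3 · 5.
In a cyclic group of order 40, there are φ(d) elements of order d for each divisor d of 40, and zero for non-divisors.
Here 40 is not a multiple of 29, so there are no elements of order 29.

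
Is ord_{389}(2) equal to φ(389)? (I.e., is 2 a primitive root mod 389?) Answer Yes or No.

Yes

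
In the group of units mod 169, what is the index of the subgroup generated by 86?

The order of 86 must divide φ(169) = φ(13^2) = 13·(13−1) = 156 = 2^2 · 3 · 13.
Divisors of 156: 1, 2, 3, 4, 6, 12, 13, 26, 39, 52, 78, 156.
Check 86^d mod 169 for each divisor in increasing order:
86^1 ≡ 86 (mod 169)
86^2 ≡ 129 (mod 169)
86^3 ≡ 109 (mod 169)
86^4 ≡ 79 (mod 169)
86^6 ≡ 51 (mod 169)
86^12 ≡ 66 (mod 169)
86^13 ≡ 99 (mod 169)
86^26 ≡ 168 (mod 169)
86^39 ≡ 70 (mod 169)
86^52 ≡ 1 (mod 169) ✓
So ord_169(86) = 52, hence |⟨86⟩| = 52.
[(Z/169Z)^× : ⟨86⟩] = 156/52 = 3.

3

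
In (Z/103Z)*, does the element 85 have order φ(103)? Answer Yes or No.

Yes

φ(103) = 103 − 1 = 102 = 2 · 3 · 17.
85 is a primitive root mod 103 iff 85^(φ(103)/q) ≢ 1 for every prime q | φ(103), i.e. q ∈ {2, 3, 17}.
85^51 ≡ 102 (mod 103)  [q = 2: ≢ 1 ✓]
85^34 ≡ 46 (mod 103)  [q = 3: ≢ 1 ✓]
85^6 ≡ 79 (mod 103)  [q = 17: ≢ 1 ✓]
All checks pass, so 85 has order 102 and is a primitive root modulo 103.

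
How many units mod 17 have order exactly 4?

φ(17) = 17 − 1 = 16 = 2^4.
Since (Z/17Z)^× is cyclic of order 16, the number of elements of order d is φ(d) when d | 16 and 0 otherwise.
4 = 2^2 divides 16, and φ(4) = 2.

2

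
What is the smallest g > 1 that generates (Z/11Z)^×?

2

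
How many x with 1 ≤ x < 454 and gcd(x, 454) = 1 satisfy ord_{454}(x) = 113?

φ(454) = φ(2)·φ(227) = 1·226 = 226 = 2 · 113.
In a cyclic group of order 226, there are φ(d) elements of order d for each divisor d of 226, and zero for non-divisors.
113 | 226, and φ(113) = 113 − 1 = 112.

112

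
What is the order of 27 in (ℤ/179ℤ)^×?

89

By Lagrange's theorem, ord_179(27) divides φ(179) = 179 − 1 = 178 = 2 · 89.
Divisors of 178: 1, 2, 89, 178.
Check 27^d mod 179 for each divisor in increasing order:
27^1 ≡ 27 (mod 179)
27^2 ≡ 13 (mod 179)
27^89 ≡ 1 (mod 179) ✓
Hence ord(27) = 89.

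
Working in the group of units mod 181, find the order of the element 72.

36

By Lagrange's theorem, ord_181(72) divides φ(181) = 181 − 1 = 180 = 2^2 · 3^2 · 5.
Divisors of 180: 1, 2, 3, 4, 5, 6, 9, 10, 12, 15, 18, 20, 30, 36, 45, 60, 90, 180.
Compute 72^d (mod 181) for the divisors d until we hit 1:
72^1 ≡ 72 (mod 181)
72^2 ≡ 116 (mod 181)
72^3 ≡ 26 (mod 181)
72^4 ≡ 62 (mod 181)
72^5 ≡ 120 (mod 181)
72^6 ≡ 133 (mod 181)
72^9 ≡ 19 (mod 181)
72^10 ≡ 101 (mod 181)
72^12 ≡ 132 (mod 181)
72^15 ≡ 174 (mod 181)
72^18 ≡ 180 (mod 181)
72^20 ≡ 65 (mod 181)
72^30 ≡ 49 (mod 181)
72^36 ≡ 1 (mod 181) ✓
So ord_181(72) = 36.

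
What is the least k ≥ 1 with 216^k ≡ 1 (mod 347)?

346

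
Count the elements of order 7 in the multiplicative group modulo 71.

6

φ(71) = 71 − 1 = 70 = 2 · 5 · 7.
(Z/71Z)^× is cyclic (|G| = 70); a cyclic group of order m has exactly φ(d) elements of each order d | m, and none otherwise.
7 | 70, and φ(7) = 7 − 1 = 6.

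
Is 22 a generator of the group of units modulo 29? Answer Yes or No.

No

φ(29) = 29 − 1 = 28 = 2^2 · 7.
It suffices to check that the order of 22 is not a proper divisor of 28: compute 22^(28/q) for q ∈ {2, 7}.
22^14 ≡ 1 (mod 29)  [q = 2: ≡ 1 ✗]
22^4 ≡ 23 (mod 29)  [q = 7: ≢ 1 ✓]
Since 22^14 ≡ 1, the order of 22 divides 14 < 28, so 22 is not a primitive root.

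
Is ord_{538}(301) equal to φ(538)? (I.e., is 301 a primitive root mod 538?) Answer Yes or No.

φ(538) = φ(2)·φ(269) = 1·268 = 268 = 2^2 · 67.
Test 301^(268/q) mod 538 for each prime factor q of 268:
301^134 ≡ 537 (mod 538)  [q = 2: ≢ 1 ✓]
301^4 ≡ 283 (mod 538)  [q = 67: ≢ 1 ✓]
All checks pass, so 301 has order 268 and is a primitive root modulo 538.

Yes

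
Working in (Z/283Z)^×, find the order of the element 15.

47

By Lagrange's theorem, ord_283(15) divides φ(283) = 283 − 1 = 282 = 2 · 3 · 47.
Divisors of 282: 1, 2, 3, 6, 47, 94, 141, 282.
Test each divisor d:
15^1 ≡ 15 (mod 283)
15^2 ≡ 225 (mod 283)
15^3 ≡ 262 (mod 283)
15^6 ≡ 158 (mod 283)
15^47 ≡ 1 (mod 283) ✓
So ord_283(15) = 47.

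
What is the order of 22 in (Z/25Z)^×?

By Lagrange's theorem, ord_25(22) divides φ(25) = φ(5^2) = 5·(5−1) = 20 = 2^2 · 5.
Divisors of 20: 1, 2, 4, 5, 10, 20.
Evaluate successive powers at the divisors of 20:
22^1 ≡ 22 (mod 25)
22^2 ≡ 9 (mod 25)
22^4 ≡ 6 (mod 25)
22^5 ≡ 7 (mod 25)
22^10 ≡ 24 (mod 25)
22^20 ≡ 1 (mod 25) ✓
Therefore the multiplicative order of 22 modulo 25 is 20.

20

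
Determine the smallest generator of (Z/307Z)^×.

5

φ(307) = 307 − 1 = 306 = 2 · 3^2 · 17.
Test candidates g = 2, 3, … against the prime factors q ∈ {2, 3, 17} of φ(307): g is a generator iff g^(306/q) ≢ 1 for every such q.
g = 2: 2^153 ≡ 306; 2^102 ≡ 1 — hits 1, so not a primitive root.
g = 3: 3^153 ≡ 306; 3^102 ≡ 1 — hits 1, so not a primitive root.
g = 4: 4^153 ≡ 1 — hits 1, so not a primitive root.
g = 5: 5^153 ≡ 306; 5^102 ≡ 289; 5^18 ≡ 81 — none is 1, so 5 is a primitive root.
Hence the least primitive root of 307 is 5.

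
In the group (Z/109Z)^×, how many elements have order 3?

φ(109) = 109 − 1 = 108 = 2^2 · 3^3.
Since (Z/109Z)^× is cyclic of order 108, the number of elements of order d is φ(d) when d | 108 and 0 otherwise.
3 | 108, and φ(3) = 3 − 1 = 2.

2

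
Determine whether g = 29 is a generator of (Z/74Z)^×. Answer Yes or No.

No

φ(74) = φ(2)·φ(37) = 1·36 = 36 = 2^2 · 3^2.
Test 29^(36/q) mod 74 for each prime factor q of 36:
29^18 ≡ 73 (mod 74)  [q = 2: ≢ 1 ✓]
29^12 ≡ 1 (mod 74)  [q = 3: ≡ 1 ✗]
The check at q = 3 fails, so 29 generates a proper subgroup.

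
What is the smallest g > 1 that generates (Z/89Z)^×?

3

φ(89) = 89 − 1 = 88 = 2^3 · 11.
Test candidates g = 2, 3, … against the prime factors q ∈ {2, 11} of φ(89): g is a generator iff g^(88/q) ≢ 1 for every such q.
g = 2: 2^44 ≡ 1 — hits 1, so not a primitive root.
g = 3: 3^44 ≡ 88; 3^8 ≡ 64 — none is 1, so 3 is a primitive root.
So 3 is the smallest generator of (Z/89Z)^×.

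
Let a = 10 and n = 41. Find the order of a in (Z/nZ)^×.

5

ord(10) | φ(41) = 41 − 1 = 40 = 2^3 · 5.
Divisors of 40: 1, 2, 4, 5, 8, 10, 20, 40.
Check 10^d mod 41 for each divisor in increasing order:
10^1 ≡ 10 (mod 41)
10^2 ≡ 18 (mod 41)
10^4 ≡ 37 (mod 41)
10^5 ≡ 1 (mod 41) ✓
Hence ord(10) = 5.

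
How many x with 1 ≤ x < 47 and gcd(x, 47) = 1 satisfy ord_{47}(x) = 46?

22

φ(47) = 47 − 1 = 46 = 2 · 23.
In a cyclic group of order 46, there are φ(d) elements of order d for each divisor d of 46, and zero for non-divisors.
46 = 2 · 23 divides 46, and φ(46) = 22.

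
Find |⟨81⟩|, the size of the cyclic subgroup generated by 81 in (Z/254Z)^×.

63

ord(81) | φ(254) = φ(2)·φ(127) = 1·126 = 126 = 2 · 3^2 · 7.
Divisors of 126: 1, 2, 3, 6, 7, 9, 14, 18, 21, 42, 63, 126.
Test each divisor d:
81^1 ≡ 81 (mod 254)
81^2 ≡ 211 (mod 254)
81^3 ≡ 73 (mod 254)
81^6 ≡ 249 (mod 254)
81^7 ≡ 103 (mod 254)
81^9 ≡ 143 (mod 254)
81^14 ≡ 195 (mod 254)
81^18 ≡ 129 (mod 254)
81^21 ≡ 19 (mod 254)
81^42 ≡ 107 (mod 254)
81^63 ≡ 1 (mod 254) ✓
Hence ord(81) = 63.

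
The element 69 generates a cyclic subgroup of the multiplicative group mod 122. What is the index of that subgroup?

By Lagrange's theorem, ord_122(69) divides φ(122) = φ(2)·φ(61) = 1·60 = 60 = 2^2 · 3 · 5.
Divisors of 60: 1, 2, 3, 4, 5, 6, 10, 12, 15, 20, 30, 60.
Evaluate successive powers at the divisors of 60:
69^1 ≡ 69 (mod 122)
69^2 ≡ 3 (mod 122)
69^3 ≡ 85 (mod 122)
69^4 ≡ 9 (mod 122)
69^5 ≡ 11 (mod 122)
69^6 ≡ 27 (mod 122)
69^10 ≡ 121 (mod 122)
69^12 ≡ 119 (mod 122)
69^15 ≡ 111 (mod 122)
69^20 ≡ 1 (mod 122) ✓
So ord_122(69) = 20, hence |⟨69⟩| = 20.
The index is φ(122) / ord(69) = 60 / 20 = 3.

3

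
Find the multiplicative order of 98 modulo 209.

The order of 98 must divide φ(209) = φ(11·19) = (11−1)·(19−1) = 10·18 = 180 = 2^2 · 3^2 · 5.
Divisors of 180: 1, 2, 3, 4, 5, 6, 9, 10, 12, 15, 18, 20, 30, 36, 45, 60, 90, 180.
Evaluate successive powers at the divisors of 180:
98^1 ≡ 98
98^2 ≡ 199
98^3 ≡ 65
98^4 ≡ 100
98^5 ≡ 186
98^6 ≡ 45
98^9 ≡ 208
98^10 ≡ 111
98^12 ≡ 144
98^15 ≡ 164
98^18 ≡ 1
So ord_209(98) = 18.

18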